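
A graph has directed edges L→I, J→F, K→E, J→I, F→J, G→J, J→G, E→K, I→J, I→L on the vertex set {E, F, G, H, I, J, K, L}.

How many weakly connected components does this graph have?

3

From E: component {E, K}.
From F: component {F, G, I, J, L}.
From H: component {H}.
That's 3 components.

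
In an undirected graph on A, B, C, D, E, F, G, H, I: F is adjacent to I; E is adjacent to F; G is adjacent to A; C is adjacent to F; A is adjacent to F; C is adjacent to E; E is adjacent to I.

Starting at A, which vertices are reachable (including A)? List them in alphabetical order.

A, C, E, F, G, I

Start at A.
Its neighbours: F, G.
Then their neighbours: C, E, I.
Nothing further is reachable.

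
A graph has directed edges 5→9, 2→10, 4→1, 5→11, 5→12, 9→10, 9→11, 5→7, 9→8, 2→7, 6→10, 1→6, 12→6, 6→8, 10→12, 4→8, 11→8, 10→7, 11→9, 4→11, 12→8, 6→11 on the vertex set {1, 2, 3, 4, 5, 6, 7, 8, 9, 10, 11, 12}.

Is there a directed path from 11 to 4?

No

Explore from 11.
Distance 1: reach 8, 9.
Distance 2: reach 10.
Distance 3: reach 7, 12.
Distance 4: reach 6.
The search from 11 is exhausted; no directed path reaches 4.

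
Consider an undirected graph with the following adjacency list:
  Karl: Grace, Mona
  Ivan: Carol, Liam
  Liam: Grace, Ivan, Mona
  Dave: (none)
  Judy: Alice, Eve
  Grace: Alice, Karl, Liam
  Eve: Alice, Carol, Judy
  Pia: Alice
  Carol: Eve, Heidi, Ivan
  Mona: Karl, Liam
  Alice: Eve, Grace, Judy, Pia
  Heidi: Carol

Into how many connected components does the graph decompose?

From Alice: component {Alice, Carol, Eve, Grace, Heidi, Ivan, Judy, Karl, Liam, Mona, Pia}.
From Dave: component {Dave}.
That's 2 components.

2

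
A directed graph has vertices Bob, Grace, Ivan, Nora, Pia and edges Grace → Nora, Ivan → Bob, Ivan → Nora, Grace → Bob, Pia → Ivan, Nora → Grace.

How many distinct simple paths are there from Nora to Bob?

Nora→Grace→Bob

1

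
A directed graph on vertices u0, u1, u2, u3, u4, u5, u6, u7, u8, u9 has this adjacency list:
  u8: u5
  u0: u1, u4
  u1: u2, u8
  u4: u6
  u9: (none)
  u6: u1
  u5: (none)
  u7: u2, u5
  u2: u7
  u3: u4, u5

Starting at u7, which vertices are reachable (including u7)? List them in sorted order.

u2, u5, u7

Start at u7.
Its neighbours: u2, u5.
Nothing further is reachable.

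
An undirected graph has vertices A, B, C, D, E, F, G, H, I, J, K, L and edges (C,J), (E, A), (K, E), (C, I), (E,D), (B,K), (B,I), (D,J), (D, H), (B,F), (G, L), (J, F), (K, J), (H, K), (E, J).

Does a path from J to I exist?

Explore from J.
Distance 1: reach C, D, E, F, K.
Distance 2: reach A, B, H, I.
Found I.

Yes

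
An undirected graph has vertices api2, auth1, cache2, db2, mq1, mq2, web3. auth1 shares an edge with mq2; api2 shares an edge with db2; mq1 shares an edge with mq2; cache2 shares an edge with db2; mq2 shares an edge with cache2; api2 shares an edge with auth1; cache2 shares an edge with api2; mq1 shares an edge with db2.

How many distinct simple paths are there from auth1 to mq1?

7

auth1–api2–cache2–db2–mq1
auth1–api2–cache2–mq2–mq1
auth1–api2–db2–cache2–mq2–mq1
auth1–api2–db2–mq1
auth1–mq2–cache2–api2–db2–mq1
auth1–mq2–cache2–db2–mq1
auth1–mq2–mq1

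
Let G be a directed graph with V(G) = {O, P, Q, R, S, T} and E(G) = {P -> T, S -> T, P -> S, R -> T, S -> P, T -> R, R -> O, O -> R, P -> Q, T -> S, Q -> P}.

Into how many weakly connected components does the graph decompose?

1

From O: component {O, P, Q, R, S, T}.
That's 1 component.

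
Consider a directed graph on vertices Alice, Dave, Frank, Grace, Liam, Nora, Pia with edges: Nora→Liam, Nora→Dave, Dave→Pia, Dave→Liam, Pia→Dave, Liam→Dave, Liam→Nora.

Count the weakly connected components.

From Alice: component {Alice}.
From Dave: component {Dave, Liam, Nora, Pia}.
From Frank: component {Frank}.
From Grace: component {Grace}.
That's 4 components.

4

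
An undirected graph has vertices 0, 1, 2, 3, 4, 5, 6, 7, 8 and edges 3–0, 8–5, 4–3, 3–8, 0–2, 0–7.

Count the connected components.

From 0: component {0, 2, 3, 4, 5, 7, 8}.
From 1: component {1}.
From 6: component {6}.
That's 3 components.

3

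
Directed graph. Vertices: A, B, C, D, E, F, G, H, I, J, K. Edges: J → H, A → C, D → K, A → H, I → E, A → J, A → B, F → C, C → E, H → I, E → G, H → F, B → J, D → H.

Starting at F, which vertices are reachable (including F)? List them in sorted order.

Start at F.
Its neighbours: C.
Then their neighbours: E.
Then next layer: G.
Nothing further is reachable.

C, E, F, G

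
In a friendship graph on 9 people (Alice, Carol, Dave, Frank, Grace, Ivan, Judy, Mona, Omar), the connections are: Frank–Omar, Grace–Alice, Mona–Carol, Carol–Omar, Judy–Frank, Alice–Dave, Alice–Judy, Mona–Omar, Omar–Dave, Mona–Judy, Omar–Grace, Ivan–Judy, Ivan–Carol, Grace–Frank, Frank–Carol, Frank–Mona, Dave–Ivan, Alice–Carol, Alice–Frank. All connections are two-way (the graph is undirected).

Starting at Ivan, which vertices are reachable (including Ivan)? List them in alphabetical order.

Alice, Carol, Dave, Frank, Grace, Ivan, Judy, Mona, Omar

Start at Ivan.
Its neighbours: Carol, Dave, Judy.
Then their neighbours: Alice, Frank, Mona, Omar.
Then next layer: Grace.
Every vertex is now reached.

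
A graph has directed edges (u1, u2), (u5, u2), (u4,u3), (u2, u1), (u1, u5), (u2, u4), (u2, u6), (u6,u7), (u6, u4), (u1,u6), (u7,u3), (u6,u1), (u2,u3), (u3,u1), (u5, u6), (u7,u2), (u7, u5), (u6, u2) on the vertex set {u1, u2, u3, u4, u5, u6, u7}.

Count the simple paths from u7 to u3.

15

u7→u2→u1→u5→u6→u4→u3
u7→u2→u1→u6→u4→u3
u7→u2→u3
u7→u2→u4→u3
u7→u2→u6→u4→u3
u7→u3
u7→u5→u2→u1→u6→u4→u3
u7→u5→u2→u3
u7→u5→u2→u4→u3
u7→u5→u2→u6→u4→u3
u7→u5→u6→u1→u2→u3
u7→u5→u6→u1→u2→u4→u3
u7→u5→u6→u2→u3
u7→u5→u6→u2→u4→u3
u7→u5→u6→u4→u3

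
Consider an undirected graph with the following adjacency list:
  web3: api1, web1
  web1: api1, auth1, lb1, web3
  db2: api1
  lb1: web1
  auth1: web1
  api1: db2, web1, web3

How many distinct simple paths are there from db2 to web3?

db2–api1–web1–web3
db2–api1–web3

2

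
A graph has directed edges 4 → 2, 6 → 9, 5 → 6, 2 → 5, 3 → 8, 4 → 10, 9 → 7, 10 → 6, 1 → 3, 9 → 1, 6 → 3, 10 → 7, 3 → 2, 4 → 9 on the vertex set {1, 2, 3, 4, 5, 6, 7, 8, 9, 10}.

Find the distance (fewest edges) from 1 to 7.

6

Distance 0: 1.
Distance 1: 3.
Distance 2: 2, 8.
Distance 3: 5.
Distance 4: 6.
Distance 5: 9.
Distance 6: 7 — contains 7.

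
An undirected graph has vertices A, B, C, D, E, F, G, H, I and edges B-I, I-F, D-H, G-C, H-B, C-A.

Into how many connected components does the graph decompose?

From A: component {A, C, G}.
From B: component {B, D, F, H, I}.
From E: component {E}.
That's 3 components.

3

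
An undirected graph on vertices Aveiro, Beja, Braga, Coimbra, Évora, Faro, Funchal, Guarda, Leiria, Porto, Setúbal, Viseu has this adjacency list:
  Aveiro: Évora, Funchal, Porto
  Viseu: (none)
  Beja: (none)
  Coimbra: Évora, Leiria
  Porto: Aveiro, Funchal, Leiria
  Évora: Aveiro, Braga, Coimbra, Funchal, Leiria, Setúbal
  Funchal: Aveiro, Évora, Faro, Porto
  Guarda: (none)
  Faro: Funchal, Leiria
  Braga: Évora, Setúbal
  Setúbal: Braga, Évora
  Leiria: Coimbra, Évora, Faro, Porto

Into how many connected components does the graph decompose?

4

From Aveiro: component {Aveiro, Braga, Coimbra, Évora, Faro, Funchal, Leiria, Porto, Setúbal}.
From Beja: component {Beja}.
From Guarda: component {Guarda}.
From Viseu: component {Viseu}.
That's 4 components.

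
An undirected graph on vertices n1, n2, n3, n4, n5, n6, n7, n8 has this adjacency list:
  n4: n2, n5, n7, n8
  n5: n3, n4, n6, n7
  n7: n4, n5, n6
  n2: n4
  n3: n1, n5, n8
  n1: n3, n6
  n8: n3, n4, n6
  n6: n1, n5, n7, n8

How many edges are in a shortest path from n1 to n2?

Distance 0: n1.
Distance 1: n3, n6.
Distance 2: n5, n7, n8.
Distance 3: n4.
Distance 4: n2 — contains n2.

4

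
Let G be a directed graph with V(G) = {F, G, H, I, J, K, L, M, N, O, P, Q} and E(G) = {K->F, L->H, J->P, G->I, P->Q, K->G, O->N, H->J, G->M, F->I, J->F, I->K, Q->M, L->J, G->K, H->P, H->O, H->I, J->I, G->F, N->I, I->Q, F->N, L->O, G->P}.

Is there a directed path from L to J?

Yes

Explore from L.
Distance 1: reach H, J, O.
Found J.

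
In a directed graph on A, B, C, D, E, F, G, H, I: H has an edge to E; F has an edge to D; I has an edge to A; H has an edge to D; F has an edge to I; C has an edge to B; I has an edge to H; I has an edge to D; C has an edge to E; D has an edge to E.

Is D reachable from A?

No

A has no outgoing edges, so nothing is reachable from it.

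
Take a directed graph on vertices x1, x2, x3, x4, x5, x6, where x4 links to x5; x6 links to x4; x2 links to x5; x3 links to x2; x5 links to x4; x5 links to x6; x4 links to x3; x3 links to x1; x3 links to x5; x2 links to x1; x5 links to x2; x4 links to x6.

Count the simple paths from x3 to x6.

x3→x2→x5→x4→x6
x3→x2→x5→x6
x3→x5→x4→x6
x3→x5→x6

4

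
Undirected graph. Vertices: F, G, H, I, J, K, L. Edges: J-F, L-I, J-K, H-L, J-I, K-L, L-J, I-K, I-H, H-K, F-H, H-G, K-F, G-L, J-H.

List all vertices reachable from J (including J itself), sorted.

Start at J.
Its neighbours: F, H, I, K, L.
Then their neighbours: G.
Every vertex is now reached.

F, G, H, I, J, K, L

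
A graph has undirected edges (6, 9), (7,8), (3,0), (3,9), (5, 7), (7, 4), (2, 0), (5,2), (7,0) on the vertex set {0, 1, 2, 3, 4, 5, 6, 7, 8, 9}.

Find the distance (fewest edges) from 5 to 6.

Distance 0: 5.
Distance 1: 2, 7.
Distance 2: 0, 4, 8.
Distance 3: 3.
Distance 4: 9.
Distance 5: 6 — contains 6.

5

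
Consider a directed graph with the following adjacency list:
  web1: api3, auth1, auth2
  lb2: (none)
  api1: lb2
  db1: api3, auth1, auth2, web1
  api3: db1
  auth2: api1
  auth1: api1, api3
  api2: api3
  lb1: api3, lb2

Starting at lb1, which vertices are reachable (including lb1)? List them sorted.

api1, api3, auth1, auth2, db1, lb1, lb2, web1

Start at lb1.
Its neighbours: api3, lb2.
Then their neighbours: db1.
Then next layer: auth1, auth2, web1.
Then next layer: api1.
Nothing further is reachable.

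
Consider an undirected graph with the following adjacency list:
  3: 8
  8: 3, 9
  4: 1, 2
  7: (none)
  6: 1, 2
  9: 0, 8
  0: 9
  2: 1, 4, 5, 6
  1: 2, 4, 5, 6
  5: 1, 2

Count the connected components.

From 0: component {0, 3, 8, 9}.
From 1: component {1, 2, 4, 5, 6}.
From 7: component {7}.
That's 3 components.

3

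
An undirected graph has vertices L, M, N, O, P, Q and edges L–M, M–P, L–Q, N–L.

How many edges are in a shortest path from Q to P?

Distance 0: Q.
Distance 1: L.
Distance 2: M, N.
Distance 3: P — contains P.

3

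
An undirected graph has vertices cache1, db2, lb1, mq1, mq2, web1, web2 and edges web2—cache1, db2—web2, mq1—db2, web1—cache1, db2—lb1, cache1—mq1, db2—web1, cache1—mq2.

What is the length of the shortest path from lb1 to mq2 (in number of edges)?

Distance 0: lb1.
Distance 1: db2.
Distance 2: mq1, web1, web2.
Distance 3: cache1.
Distance 4: mq2 — contains mq2.

4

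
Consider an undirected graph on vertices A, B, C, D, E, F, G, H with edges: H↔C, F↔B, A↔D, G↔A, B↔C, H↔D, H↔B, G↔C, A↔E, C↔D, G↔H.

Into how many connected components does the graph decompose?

From A: component {A, B, C, D, E, F, G, H}.
That's 1 component.

1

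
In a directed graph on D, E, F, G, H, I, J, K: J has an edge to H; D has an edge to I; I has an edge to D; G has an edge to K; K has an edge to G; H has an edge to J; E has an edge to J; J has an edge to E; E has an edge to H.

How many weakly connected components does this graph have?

4

From D: component {D, I}.
From E: component {E, H, J}.
From F: component {F}.
From G: component {G, K}.
That's 4 components.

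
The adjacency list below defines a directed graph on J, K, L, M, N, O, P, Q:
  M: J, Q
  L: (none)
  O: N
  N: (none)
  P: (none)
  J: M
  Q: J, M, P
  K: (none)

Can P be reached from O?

Explore from O.
Distance 1: reach N.
The search from O is exhausted; no directed path reaches P.

No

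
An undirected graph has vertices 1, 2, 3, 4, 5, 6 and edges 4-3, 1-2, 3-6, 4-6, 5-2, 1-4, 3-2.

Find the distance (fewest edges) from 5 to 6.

3

Distance 0: 5.
Distance 1: 2.
Distance 2: 1, 3.
Distance 3: 4, 6 — contains 6.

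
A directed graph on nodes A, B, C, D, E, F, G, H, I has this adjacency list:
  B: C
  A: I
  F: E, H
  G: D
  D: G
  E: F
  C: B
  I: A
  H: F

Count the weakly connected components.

4

From A: component {A, I}.
From B: component {B, C}.
From D: component {D, G}.
From E: component {E, F, H}.
That's 4 components.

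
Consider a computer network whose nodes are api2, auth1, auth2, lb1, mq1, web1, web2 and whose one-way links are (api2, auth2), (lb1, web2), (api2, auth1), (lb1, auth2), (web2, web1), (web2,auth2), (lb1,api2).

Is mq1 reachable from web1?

No

web1 has no outgoing edges, so nothing is reachable from it.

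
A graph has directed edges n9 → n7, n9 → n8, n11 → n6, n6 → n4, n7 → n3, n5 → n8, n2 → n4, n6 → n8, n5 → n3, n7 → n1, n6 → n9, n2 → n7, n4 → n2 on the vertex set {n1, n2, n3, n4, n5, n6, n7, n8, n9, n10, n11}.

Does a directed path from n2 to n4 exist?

Yes

Explore from n2.
Distance 1: reach n4, n7.
Found n4.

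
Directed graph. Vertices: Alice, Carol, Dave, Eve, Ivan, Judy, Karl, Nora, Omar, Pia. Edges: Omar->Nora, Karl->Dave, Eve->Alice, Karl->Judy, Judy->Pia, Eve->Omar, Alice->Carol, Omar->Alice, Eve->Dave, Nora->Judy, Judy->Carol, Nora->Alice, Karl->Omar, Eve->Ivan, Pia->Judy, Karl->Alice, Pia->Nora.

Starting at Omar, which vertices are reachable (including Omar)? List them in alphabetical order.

Alice, Carol, Judy, Nora, Omar, Pia

Start at Omar.
Its neighbours: Alice, Nora.
Then their neighbours: Carol, Judy.
Then next layer: Pia.
Nothing further is reachable.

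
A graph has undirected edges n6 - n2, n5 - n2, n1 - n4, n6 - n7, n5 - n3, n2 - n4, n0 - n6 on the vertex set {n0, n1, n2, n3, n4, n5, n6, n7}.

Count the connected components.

From n0: component {n0, n1, n2, n3, n4, n5, n6, n7}.
That's 1 component.

1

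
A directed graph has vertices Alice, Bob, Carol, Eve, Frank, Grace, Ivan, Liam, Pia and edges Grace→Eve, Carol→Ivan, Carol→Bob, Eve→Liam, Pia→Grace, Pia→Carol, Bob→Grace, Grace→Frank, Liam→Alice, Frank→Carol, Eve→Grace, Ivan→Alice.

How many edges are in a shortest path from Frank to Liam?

5

Distance 0: Frank.
Distance 1: Carol.
Distance 2: Bob, Ivan.
Distance 3: Alice, Grace.
Distance 4: Eve.
Distance 5: Liam — contains Liam.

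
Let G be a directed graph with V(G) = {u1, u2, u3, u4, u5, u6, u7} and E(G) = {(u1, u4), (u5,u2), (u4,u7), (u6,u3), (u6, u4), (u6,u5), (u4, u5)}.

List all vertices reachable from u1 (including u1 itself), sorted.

Start at u1.
Its neighbours: u4.
Then their neighbours: u5, u7.
Then next layer: u2.
Nothing further is reachable.

u1, u2, u4, u5, u7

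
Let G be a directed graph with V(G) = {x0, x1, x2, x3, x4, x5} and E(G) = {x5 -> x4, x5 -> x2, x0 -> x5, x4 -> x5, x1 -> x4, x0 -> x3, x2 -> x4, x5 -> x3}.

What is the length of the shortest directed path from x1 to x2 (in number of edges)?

3

Distance 0: x1.
Distance 1: x4.
Distance 2: x5.
Distance 3: x2, x3 — contains x2.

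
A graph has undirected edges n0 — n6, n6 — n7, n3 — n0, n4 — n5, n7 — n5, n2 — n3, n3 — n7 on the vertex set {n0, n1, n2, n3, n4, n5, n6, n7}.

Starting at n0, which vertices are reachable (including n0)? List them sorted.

Start at n0.
Its neighbours: n3, n6.
Then their neighbours: n2, n7.
Then next layer: n5.
Then next layer: n4.
Nothing further is reachable.

n0, n2, n3, n4, n5, n6, n7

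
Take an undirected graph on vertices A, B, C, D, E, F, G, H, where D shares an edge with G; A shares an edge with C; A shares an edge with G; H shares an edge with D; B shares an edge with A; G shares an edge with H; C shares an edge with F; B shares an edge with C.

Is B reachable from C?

Yes

Explore from C.
Distance 1: reach A, B, F.
Found B.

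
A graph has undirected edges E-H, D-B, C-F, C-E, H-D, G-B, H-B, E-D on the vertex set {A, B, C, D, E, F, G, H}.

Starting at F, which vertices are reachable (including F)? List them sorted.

B, C, D, E, F, G, H

Start at F.
Its neighbours: C.
Then their neighbours: E.
Then next layer: D, H.
Then next layer: B.
Then next layer: G.
Nothing further is reachable.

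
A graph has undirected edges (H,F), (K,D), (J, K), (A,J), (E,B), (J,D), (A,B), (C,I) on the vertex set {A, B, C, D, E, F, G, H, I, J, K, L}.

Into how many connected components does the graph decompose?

From A: component {A, B, D, E, J, K}.
From C: component {C, I}.
From F: component {F, H}.
From G: component {G}.
From L: component {L}.
That's 5 components.

5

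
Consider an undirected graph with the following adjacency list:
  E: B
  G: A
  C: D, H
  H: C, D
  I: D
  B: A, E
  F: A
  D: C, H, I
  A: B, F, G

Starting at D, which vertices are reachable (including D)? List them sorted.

Start at D.
Its neighbours: C, H, I.
Nothing further is reachable.

C, D, H, I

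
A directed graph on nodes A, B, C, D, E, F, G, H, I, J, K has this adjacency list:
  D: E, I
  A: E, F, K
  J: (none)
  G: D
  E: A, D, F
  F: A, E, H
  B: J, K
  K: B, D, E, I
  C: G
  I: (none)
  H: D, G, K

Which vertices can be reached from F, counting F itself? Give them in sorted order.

A, B, D, E, F, G, H, I, J, K

Start at F.
Its neighbours: A, E, H.
Then their neighbours: D, G, K.
Then next layer: B, I.
Then next layer: J.
Nothing further is reachable.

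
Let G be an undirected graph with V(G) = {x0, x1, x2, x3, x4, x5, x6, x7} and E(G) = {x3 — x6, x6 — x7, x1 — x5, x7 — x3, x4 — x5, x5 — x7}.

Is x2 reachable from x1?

No

Explore from x1.
Distance 1: reach x5.
Distance 2: reach x4, x7.
Distance 3: reach x3, x6.
The search is exhausted without reaching x2; it lies in a different component.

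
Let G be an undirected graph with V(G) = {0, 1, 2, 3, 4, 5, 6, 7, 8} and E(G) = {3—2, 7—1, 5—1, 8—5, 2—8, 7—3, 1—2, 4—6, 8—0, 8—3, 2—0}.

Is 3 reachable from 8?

Explore from 8.
Distance 1: reach 0, 2, 3, 5.
Found 3.

Yes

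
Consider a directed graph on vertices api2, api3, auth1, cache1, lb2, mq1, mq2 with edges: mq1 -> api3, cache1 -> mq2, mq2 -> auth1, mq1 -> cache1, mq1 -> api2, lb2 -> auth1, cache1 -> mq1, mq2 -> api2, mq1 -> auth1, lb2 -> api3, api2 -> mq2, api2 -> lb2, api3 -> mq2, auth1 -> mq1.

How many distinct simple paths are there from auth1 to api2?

auth1→mq1→api2
auth1→mq1→api3→mq2→api2
auth1→mq1→cache1→mq2→api2

3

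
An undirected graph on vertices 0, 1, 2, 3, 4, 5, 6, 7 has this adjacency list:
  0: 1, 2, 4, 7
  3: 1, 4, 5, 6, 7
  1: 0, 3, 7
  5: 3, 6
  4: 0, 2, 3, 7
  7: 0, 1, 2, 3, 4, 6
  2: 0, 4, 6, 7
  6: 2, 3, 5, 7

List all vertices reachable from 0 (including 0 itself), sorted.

Start at 0.
Its neighbours: 1, 2, 4, 7.
Then their neighbours: 3, 6.
Then next layer: 5.
Every vertex is now reached.

0, 1, 2, 3, 4, 5, 6, 7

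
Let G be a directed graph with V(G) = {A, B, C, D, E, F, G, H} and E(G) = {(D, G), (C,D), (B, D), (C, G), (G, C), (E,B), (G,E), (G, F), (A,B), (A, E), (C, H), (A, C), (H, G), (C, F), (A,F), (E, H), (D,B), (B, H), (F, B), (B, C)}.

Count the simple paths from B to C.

3

B→C
B→D→G→C
B→H→G→C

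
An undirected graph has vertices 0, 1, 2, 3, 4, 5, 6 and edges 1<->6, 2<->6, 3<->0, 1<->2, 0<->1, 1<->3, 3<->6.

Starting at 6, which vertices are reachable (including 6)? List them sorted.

Start at 6.
Its neighbours: 1, 2, 3.
Then their neighbours: 0.
Nothing further is reachable.

0, 1, 2, 3, 6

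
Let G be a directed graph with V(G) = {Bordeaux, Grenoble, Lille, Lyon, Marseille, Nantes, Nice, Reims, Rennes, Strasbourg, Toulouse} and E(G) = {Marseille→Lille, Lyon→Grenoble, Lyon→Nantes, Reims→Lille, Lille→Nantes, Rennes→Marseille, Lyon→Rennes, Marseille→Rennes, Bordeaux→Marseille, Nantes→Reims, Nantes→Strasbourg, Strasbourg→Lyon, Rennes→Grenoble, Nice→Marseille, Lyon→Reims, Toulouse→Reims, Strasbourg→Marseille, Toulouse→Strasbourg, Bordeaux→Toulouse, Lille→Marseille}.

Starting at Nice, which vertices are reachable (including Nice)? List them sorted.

Start at Nice.
Its neighbours: Marseille.
Then their neighbours: Lille, Rennes.
Then next layer: Grenoble, Nantes.
Then next layer: Reims, Strasbourg.
Then next layer: Lyon.
Nothing further is reachable.

Grenoble, Lille, Lyon, Marseille, Nantes, Nice, Reims, Rennes, Strasbourg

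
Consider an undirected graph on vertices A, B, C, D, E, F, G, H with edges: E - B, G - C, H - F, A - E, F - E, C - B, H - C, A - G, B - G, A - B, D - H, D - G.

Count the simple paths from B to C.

12

B–A–E–F–H–C
B–A–E–F–H–D–G–C
B–A–G–C
B–A–G–D–H–C
B–C
B–E–A–G–C
B–E–A–G–D–H–C
B–E–F–H–C
B–E–F–H–D–G–C
B–G–A–E–F–H–C
B–G–C
B–G–D–H–C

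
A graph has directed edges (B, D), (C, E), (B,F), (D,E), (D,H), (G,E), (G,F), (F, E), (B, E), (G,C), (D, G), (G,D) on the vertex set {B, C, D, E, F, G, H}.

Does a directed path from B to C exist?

Explore from B.
Distance 1: reach D, E, F.
Distance 2: reach G, H.
Distance 3: reach C.
Found C.

Yes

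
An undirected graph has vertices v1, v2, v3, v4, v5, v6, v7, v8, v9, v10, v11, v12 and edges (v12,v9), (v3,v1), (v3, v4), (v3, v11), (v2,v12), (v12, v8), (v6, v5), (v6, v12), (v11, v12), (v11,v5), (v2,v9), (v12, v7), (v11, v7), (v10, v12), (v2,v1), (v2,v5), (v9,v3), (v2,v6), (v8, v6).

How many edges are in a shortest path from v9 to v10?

Distance 0: v9.
Distance 1: v2, v3, v12.
Distance 2: v1, v4, v5, v6, v7, v8, v10, v11 — contains v10.

2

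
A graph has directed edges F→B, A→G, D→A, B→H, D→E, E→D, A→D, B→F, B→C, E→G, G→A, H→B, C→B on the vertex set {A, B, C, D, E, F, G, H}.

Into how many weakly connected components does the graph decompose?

2

From A: component {A, D, E, G}.
From B: component {B, C, F, H}.
That's 2 components.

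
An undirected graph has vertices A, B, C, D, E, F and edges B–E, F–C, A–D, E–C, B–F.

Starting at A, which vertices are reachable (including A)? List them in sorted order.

A, D

Start at A.
Its neighbours: D.
Nothing further is reachable.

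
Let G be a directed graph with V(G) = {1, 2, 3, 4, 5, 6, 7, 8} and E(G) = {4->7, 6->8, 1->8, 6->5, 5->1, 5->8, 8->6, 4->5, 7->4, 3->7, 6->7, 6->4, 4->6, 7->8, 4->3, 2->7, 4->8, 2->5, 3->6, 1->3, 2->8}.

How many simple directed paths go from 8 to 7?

8→6→4→3→7
8→6→4→5→1→3→7
8→6→4→7
8→6→5→1→3→7
8→6→7

5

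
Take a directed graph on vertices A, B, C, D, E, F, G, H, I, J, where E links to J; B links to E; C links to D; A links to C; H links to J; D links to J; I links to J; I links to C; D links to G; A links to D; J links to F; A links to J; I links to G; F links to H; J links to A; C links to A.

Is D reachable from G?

No

G has no outgoing edges, so nothing is reachable from it.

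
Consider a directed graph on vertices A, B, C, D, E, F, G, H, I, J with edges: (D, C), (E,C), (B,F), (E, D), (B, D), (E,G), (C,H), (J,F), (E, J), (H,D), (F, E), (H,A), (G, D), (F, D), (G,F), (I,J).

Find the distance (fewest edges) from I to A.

Distance 0: I.
Distance 1: J.
Distance 2: F.
Distance 3: D, E.
Distance 4: C, G.
Distance 5: H.
Distance 6: A — contains A.

6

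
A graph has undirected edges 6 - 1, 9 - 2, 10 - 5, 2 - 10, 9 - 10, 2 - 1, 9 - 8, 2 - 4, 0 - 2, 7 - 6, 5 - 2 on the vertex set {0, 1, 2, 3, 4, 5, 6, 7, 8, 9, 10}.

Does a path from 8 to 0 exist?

Explore from 8.
Distance 1: reach 9.
Distance 2: reach 2, 10.
Distance 3: reach 0, 1, 4, 5.
Found 0.

Yes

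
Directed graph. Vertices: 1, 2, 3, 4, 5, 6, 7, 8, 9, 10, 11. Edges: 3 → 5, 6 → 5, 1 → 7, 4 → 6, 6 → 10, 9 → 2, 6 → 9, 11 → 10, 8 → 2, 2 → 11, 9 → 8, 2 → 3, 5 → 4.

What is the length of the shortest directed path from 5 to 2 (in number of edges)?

4

Distance 0: 5.
Distance 1: 4.
Distance 2: 6.
Distance 3: 9, 10.
Distance 4: 2, 8 — contains 2.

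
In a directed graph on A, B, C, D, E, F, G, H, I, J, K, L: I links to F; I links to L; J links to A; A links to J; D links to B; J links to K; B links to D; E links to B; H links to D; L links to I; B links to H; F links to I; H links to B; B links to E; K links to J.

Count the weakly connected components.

5

From A: component {A, J, K}.
From B: component {B, D, E, H}.
From C: component {C}.
From F: component {F, I, L}.
From G: component {G}.
That's 5 components.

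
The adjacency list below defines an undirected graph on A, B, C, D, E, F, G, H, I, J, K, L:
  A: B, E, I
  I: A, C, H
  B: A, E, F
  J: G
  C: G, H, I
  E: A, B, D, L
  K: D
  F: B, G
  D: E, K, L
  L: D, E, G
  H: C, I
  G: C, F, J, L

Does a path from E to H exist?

Explore from E.
Distance 1: reach A, B, D, L.
Distance 2: reach F, G, I, K.
Distance 3: reach C, H, J.
Found H.

Yes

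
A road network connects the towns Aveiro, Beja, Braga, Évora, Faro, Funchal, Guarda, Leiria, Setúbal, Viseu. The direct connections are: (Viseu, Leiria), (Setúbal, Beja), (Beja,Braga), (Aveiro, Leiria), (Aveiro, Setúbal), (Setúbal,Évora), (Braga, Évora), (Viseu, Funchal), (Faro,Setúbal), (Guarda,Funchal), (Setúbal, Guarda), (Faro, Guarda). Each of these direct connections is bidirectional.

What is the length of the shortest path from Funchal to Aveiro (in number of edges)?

Distance 0: Funchal.
Distance 1: Guarda, Viseu.
Distance 2: Faro, Leiria, Setúbal.
Distance 3: Aveiro, Beja, Évora — contains Aveiro.

3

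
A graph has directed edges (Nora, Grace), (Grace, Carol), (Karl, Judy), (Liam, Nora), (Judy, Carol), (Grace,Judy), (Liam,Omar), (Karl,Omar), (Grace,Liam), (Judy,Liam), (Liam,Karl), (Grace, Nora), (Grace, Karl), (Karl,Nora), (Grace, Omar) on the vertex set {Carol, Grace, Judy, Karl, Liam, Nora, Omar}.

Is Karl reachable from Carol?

No

Carol has no outgoing edges, so nothing is reachable from it.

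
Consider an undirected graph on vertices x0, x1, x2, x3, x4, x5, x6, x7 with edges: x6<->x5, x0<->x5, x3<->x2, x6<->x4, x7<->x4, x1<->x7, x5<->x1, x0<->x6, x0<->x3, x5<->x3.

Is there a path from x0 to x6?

Yes

Explore from x0.
Distance 1: reach x3, x5, x6.
Found x6.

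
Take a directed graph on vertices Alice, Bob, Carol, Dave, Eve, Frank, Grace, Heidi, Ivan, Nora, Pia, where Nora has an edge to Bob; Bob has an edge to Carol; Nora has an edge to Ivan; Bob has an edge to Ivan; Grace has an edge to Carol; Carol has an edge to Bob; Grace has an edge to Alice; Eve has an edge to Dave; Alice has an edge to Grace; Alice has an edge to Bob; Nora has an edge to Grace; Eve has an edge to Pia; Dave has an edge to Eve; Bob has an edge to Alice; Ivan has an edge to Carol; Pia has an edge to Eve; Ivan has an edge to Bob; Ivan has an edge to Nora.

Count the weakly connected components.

From Alice: component {Alice, Bob, Carol, Grace, Ivan, Nora}.
From Dave: component {Dave, Eve, Pia}.
From Frank: component {Frank}.
From Heidi: component {Heidi}.
That's 4 components.

4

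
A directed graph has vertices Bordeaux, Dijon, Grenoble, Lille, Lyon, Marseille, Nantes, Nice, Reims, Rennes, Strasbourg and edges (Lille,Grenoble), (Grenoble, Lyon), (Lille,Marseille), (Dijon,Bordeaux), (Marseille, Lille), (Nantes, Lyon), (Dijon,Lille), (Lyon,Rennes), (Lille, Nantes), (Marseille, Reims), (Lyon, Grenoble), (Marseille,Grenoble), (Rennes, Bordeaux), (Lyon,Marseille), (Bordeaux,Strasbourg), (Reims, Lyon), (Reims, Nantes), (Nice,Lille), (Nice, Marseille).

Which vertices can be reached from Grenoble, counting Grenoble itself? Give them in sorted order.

Bordeaux, Grenoble, Lille, Lyon, Marseille, Nantes, Reims, Rennes, Strasbourg

Start at Grenoble.
Its neighbours: Lyon.
Then their neighbours: Marseille, Rennes.
Then next layer: Bordeaux, Lille, Reims.
Then next layer: Nantes, Strasbourg.
Nothing further is reachable.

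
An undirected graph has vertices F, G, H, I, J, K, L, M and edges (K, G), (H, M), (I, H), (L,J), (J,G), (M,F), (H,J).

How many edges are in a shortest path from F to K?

Distance 0: F.
Distance 1: M.
Distance 2: H.
Distance 3: I, J.
Distance 4: G, L.
Distance 5: K — contains K.

5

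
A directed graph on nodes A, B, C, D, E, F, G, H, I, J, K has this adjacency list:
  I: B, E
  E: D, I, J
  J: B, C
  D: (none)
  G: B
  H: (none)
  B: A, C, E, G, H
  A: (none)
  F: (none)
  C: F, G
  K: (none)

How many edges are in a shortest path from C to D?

Distance 0: C.
Distance 1: F, G.
Distance 2: B.
Distance 3: A, E, H.
Distance 4: D, I, J — contains D.

4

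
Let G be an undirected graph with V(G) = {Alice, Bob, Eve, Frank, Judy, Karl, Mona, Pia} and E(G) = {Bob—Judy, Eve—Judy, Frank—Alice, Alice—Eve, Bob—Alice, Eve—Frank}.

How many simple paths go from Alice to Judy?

3

Alice–Bob–Judy
Alice–Eve–Judy
Alice–Frank–Eve–Judy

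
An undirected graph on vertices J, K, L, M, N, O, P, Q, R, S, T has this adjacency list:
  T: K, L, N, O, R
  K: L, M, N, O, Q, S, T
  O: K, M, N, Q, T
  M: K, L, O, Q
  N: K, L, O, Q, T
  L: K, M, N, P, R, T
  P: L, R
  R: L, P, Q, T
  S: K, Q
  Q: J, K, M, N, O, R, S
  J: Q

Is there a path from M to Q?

Explore from M.
Distance 1: reach K, L, O, Q.
Found Q.

Yes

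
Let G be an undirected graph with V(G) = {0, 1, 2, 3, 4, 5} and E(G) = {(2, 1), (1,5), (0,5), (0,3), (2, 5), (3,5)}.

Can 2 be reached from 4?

4 has no edges, so nothing is reachable from it.

No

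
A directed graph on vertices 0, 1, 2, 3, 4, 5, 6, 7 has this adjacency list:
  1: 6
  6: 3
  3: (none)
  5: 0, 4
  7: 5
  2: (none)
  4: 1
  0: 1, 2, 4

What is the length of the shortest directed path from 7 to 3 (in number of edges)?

5

Distance 0: 7.
Distance 1: 5.
Distance 2: 0, 4.
Distance 3: 1, 2.
Distance 4: 6.
Distance 5: 3 — contains 3.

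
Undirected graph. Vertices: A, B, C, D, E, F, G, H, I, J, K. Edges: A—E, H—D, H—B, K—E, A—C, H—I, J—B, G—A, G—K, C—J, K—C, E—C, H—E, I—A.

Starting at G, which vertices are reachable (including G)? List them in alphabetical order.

A, B, C, D, E, G, H, I, J, K

Start at G.
Its neighbours: A, K.
Then their neighbours: C, E, I.
Then next layer: H, J.
Then next layer: B, D.
Nothing further is reachable.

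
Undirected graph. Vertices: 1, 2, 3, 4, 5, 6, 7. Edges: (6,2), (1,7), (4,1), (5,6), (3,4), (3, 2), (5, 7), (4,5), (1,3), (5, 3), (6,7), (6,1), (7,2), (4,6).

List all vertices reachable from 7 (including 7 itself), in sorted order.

1, 2, 3, 4, 5, 6, 7

Start at 7.
Its neighbours: 1, 2, 5, 6.
Then their neighbours: 3, 4.
Every vertex is now reached.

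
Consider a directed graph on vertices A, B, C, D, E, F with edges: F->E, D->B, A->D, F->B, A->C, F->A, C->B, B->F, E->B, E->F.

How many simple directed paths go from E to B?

4

E→B
E→F→A→C→B
E→F→A→D→B
E→F→B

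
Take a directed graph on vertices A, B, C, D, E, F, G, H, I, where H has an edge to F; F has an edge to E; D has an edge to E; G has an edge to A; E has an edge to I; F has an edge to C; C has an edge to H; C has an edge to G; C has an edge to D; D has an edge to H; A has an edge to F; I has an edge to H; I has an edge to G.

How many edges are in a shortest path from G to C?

3

Distance 0: G.
Distance 1: A.
Distance 2: F.
Distance 3: C, E — contains C.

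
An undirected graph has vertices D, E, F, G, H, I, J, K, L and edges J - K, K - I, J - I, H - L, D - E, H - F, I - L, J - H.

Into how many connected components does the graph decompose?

From D: component {D, E}.
From F: component {F, H, I, J, K, L}.
From G: component {G}.
That's 3 components.

3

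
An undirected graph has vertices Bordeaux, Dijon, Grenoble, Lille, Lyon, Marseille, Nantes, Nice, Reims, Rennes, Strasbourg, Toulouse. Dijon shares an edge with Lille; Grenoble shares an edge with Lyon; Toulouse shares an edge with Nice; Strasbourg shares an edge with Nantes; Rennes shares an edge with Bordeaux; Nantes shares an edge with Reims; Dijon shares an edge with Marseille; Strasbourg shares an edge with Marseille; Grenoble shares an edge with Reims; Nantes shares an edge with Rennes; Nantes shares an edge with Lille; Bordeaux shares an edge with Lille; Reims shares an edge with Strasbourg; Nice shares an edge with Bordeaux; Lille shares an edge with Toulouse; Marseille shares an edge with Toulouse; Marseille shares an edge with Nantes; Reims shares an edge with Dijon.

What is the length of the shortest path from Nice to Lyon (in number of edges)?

6

Distance 0: Nice.
Distance 1: Bordeaux, Toulouse.
Distance 2: Lille, Marseille, Rennes.
Distance 3: Dijon, Nantes, Strasbourg.
Distance 4: Reims.
Distance 5: Grenoble.
Distance 6: Lyon — contains Lyon.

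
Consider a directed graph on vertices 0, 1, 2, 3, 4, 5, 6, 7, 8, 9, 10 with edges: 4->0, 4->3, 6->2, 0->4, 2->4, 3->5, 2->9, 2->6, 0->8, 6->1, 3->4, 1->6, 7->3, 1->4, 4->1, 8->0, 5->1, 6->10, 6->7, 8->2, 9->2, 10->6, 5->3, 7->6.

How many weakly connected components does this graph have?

1

From 0: component {0, 1, 2, 3, 4, 5, 6, 7, 8, 9, 10}.
That's 1 component.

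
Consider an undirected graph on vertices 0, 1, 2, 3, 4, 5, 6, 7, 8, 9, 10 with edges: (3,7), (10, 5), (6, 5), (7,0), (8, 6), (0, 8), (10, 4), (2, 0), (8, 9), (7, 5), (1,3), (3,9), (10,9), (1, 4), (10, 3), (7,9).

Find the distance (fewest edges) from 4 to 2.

5

Distance 0: 4.
Distance 1: 1, 10.
Distance 2: 3, 5, 9.
Distance 3: 6, 7, 8.
Distance 4: 0.
Distance 5: 2 — contains 2.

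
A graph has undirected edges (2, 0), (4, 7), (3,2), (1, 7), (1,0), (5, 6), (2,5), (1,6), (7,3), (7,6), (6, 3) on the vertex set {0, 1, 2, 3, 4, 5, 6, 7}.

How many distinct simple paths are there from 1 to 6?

1–0–2–3–6
1–0–2–3–7–6
1–0–2–5–6
1–6
1–7–3–2–5–6
1–7–3–6
1–7–6

7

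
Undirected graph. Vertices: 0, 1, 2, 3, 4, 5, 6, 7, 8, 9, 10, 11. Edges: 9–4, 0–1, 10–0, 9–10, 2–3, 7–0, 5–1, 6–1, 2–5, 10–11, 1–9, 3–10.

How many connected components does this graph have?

2

From 0: component {0, 1, 2, 3, 4, 5, 6, 7, 9, 10, 11}.
From 8: component {8}.
That's 2 components.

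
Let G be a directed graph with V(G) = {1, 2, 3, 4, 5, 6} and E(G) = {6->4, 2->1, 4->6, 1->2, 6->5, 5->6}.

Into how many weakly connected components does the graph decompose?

From 1: component {1, 2}.
From 3: component {3}.
From 4: component {4, 5, 6}.
That's 3 components.

3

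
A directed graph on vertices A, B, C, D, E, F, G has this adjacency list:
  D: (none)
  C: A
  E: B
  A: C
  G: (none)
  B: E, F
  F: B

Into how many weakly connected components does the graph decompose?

From A: component {A, C}.
From B: component {B, E, F}.
From D: component {D}.
From G: component {G}.
That's 4 components.

4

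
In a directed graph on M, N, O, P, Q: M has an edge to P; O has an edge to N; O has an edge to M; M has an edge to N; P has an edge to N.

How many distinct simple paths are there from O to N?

O→M→N
O→M→P→N
O→N

3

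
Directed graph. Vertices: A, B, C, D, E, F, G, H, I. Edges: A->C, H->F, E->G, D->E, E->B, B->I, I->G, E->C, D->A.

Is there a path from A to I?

No

Explore from A.
Distance 1: reach C.
The search from A is exhausted; no directed path reaches I.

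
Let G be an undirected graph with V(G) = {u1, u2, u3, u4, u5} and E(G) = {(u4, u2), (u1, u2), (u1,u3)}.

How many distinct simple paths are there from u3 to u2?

u3–u1–u2

1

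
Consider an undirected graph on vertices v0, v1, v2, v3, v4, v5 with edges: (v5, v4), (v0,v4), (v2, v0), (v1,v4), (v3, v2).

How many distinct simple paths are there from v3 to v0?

v3–v2–v0

1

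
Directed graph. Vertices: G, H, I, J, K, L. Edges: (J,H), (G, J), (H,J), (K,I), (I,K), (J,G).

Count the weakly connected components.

3

From G: component {G, H, J}.
From I: component {I, K}.
From L: component {L}.
That's 3 components.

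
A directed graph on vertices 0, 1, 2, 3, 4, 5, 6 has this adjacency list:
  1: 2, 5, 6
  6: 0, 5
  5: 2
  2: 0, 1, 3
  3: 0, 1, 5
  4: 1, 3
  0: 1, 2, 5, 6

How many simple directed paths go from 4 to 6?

15

4→1→2→0→6
4→1→2→3→0→6
4→1→5→2→0→6
4→1→5→2→3→0→6
4→1→6
4→3→0→1→6
4→3→0→2→1→6
4→3→0→5→2→1→6
4→3→0→6
4→3→1→2→0→6
4→3→1→5→2→0→6
4→3→1→6
4→3→5→2→0→1→6
4→3→5→2→0→6
4→3→5→2→1→6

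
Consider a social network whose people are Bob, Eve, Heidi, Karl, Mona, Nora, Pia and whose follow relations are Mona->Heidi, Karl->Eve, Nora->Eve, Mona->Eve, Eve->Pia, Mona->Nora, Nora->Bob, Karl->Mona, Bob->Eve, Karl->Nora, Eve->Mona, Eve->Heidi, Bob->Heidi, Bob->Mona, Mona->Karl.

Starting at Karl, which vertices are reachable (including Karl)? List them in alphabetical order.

Start at Karl.
Its neighbours: Eve, Mona, Nora.
Then their neighbours: Bob, Heidi, Pia.
Every vertex is now reached.

Bob, Eve, Heidi, Karl, Mona, Nora, Pia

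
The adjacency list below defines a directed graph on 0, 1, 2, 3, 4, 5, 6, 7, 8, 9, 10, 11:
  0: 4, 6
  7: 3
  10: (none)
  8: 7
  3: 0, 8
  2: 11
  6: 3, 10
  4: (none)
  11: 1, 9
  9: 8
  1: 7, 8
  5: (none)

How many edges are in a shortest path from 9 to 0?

4

Distance 0: 9.
Distance 1: 8.
Distance 2: 7.
Distance 3: 3.
Distance 4: 0 — contains 0.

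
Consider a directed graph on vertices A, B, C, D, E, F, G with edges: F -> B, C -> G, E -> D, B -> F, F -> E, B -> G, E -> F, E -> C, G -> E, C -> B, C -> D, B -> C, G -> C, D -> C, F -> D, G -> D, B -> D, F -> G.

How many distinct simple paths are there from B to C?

14

B→C
B→D→C
B→F→D→C
B→F→E→C
B→F→E→D→C
B→F→G→C
B→F→G→D→C
B→F→G→E→C
B→F→G→E→D→C
B→G→C
B→G→D→C
B→G→E→C
B→G→E→D→C
B→G→E→F→D→C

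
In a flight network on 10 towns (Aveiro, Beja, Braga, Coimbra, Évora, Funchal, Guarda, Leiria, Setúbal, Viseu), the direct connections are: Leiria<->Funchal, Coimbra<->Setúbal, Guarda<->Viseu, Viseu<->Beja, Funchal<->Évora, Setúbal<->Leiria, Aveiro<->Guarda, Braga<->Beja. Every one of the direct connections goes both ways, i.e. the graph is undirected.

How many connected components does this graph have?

From Aveiro: component {Aveiro, Beja, Braga, Guarda, Viseu}.
From Coimbra: component {Coimbra, Évora, Funchal, Leiria, Setúbal}.
That's 2 components.

2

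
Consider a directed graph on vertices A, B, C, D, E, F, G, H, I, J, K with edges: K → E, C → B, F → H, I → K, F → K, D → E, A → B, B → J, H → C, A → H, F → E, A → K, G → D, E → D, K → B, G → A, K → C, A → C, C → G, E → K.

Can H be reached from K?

Explore from K.
Distance 1: reach B, C, E.
Distance 2: reach D, G, J.
Distance 3: reach A.
Distance 4: reach H.
Found H.

Yes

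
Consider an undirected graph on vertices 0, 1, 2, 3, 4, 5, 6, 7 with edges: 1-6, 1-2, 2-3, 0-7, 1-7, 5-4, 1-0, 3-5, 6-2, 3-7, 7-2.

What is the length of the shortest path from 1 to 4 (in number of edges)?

4

Distance 0: 1.
Distance 1: 0, 2, 6, 7.
Distance 2: 3.
Distance 3: 5.
Distance 4: 4 — contains 4.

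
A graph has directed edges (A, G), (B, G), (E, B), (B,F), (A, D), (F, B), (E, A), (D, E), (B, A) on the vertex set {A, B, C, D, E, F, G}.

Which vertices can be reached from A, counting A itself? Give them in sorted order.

A, B, D, E, F, G

Start at A.
Its neighbours: D, G.
Then their neighbours: E.
Then next layer: B.
Then next layer: F.
Nothing further is reachable.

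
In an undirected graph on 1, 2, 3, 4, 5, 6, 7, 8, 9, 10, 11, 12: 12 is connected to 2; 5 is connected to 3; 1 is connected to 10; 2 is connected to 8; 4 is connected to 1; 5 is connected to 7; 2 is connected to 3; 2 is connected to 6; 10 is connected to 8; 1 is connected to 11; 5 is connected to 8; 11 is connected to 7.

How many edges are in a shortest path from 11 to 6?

5

Distance 0: 11.
Distance 1: 1, 7.
Distance 2: 4, 5, 10.
Distance 3: 3, 8.
Distance 4: 2.
Distance 5: 6, 12 — contains 6.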